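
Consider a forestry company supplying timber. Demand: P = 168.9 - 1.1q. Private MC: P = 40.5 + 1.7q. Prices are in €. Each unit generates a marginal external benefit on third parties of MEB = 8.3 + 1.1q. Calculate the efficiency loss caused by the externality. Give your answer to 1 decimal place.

Market equilibrium (private): 40.5 + 1.7q = 168.9 - 1.1q → q_m = 45.8571.
Social marginal cost = private MC − MEB = 32.2 + 0.6q.
Set SMC = demand: 32.2 + 0.6q = 168.9 - 1.1q → q* = 80.4118.
The welfare-loss triangle has base |q_m − q*| and height MEB(q_m) (the vertical gap between SMC and demand is zero at q* and MEB at q_m).
DWL = ½ × 34.5547 × 58.7429 = 1014.9216.

DWL = €1014.9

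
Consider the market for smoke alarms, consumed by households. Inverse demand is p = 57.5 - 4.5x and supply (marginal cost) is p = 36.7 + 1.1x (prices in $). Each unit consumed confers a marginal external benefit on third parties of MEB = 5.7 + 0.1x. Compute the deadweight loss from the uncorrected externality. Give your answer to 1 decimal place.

DWL = $3.4

Market equilibrium (private): 36.7 + 1.1x = 57.5 - 4.5x → x_m = 3.7143.
Social marginal benefit = demand + MEB = 63.2 - 4.4x.
Set SMB = MC: 63.2 - 4.4x = 36.7 + 1.1x → x* = 4.8182.
The loss is the area between SMB and MC from x* to x_m; with linear curves that's a triangle of height MEB(x_m).
DWL = ½ × 1.1039 × 6.0714 = 3.3511.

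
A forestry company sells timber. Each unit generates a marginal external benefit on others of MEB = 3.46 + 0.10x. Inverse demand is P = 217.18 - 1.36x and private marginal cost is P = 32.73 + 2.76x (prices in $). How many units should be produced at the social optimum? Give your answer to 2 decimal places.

Social marginal cost = private MC − MEB = 29.27 + 2.66x.
Set SMC = demand: 29.27 + 2.66x = 217.18 - 1.36x → x* = 46.7438.

x* = 46.74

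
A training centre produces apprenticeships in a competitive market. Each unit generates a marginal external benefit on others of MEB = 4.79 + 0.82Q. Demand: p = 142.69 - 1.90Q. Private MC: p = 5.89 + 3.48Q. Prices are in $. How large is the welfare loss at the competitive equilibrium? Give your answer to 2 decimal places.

Market equilibrium (private): 5.89 + 3.48Q = 142.69 - 1.90Q → Q_m = 25.4275.
Social marginal cost = private MC − MEB = 1.10 + 2.66Q.
Set SMC = demand: 1.10 + 2.66Q = 142.69 - 1.90Q → Q* = 31.0504.
The welfare-loss triangle has base |Q_m − Q*| and height MEB(Q_m) (the vertical gap between SMC and demand is zero at Q* and MEB at Q_m).
DWL = ½ × 5.6229 × 25.6406 = 72.0873.

DWL = $72.09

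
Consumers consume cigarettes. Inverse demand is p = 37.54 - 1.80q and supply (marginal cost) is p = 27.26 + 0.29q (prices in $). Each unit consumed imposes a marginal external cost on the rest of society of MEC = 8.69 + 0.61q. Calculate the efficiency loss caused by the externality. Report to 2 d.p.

Market equilibrium (private): 27.26 + 0.29q = 37.54 - 1.80q → q_m = 4.9187.
Social marginal benefit = demand − MEC = 28.85 - 2.41q.
Set SMB = MC: 28.85 - 2.41q = 27.26 + 0.29q → q* = 0.5889.
Height of the DWL triangle at q_m is MC(q_m) − SMB(q_m) = MEC(q_m) = 11.6904.
DWL = ½ × 4.3298 × 11.6904 = 25.3085.

DWL = $25.31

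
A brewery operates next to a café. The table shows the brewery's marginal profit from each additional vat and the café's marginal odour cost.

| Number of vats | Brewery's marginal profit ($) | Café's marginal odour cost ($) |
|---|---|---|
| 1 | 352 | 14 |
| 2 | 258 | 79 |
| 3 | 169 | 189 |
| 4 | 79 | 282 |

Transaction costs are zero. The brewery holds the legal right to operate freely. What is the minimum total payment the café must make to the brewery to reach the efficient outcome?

Left alone the brewery would choose level 4 (marginal profit stays positive).
Efficient level: k* = 2 (marginal profit ≥ marginal odour cost through 2).
The café must at least cover the brewery's forgone profit from cutting 4→2: 169 + 79 = 248.

$248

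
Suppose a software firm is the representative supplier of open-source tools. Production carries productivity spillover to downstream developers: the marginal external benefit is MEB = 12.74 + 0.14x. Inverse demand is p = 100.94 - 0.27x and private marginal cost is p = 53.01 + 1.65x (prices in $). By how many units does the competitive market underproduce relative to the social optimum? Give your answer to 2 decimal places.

Market equilibrium (private): 53.01 + 1.65x = 100.94 - 0.27x → x_m = 24.9635.
Social marginal cost = private MC − MEB = 40.27 + 1.51x.
Set SMC = demand: 40.27 + 1.51x = 100.94 - 0.27x → x* = 34.0843.
Gap = |24.9635 − 34.0843| = 9.1208.

9.12 units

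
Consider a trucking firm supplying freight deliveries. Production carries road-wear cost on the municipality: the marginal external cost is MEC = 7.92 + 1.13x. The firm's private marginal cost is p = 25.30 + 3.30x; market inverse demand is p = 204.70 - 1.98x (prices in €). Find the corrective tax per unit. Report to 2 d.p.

tax = €38.15 per unit

Social marginal cost = private MC + MEC = 33.22 + 4.43x.
Set SMC = demand: 33.22 + 4.43x = 204.70 - 1.98x → x* = 26.7520.
The Pigouvian tax equals MEC at x*: 7.92 + 1.13×26.7520 = 38.1498.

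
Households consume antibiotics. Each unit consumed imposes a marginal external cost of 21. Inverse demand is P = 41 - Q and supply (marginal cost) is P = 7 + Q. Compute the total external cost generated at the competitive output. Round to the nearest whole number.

Market equilibrium (private): 7 + Q = 41 - Q → Q_m = 17.0000.
Total external cost = MEC × Q_m = 21 × 17.0000 = 357.0000.

357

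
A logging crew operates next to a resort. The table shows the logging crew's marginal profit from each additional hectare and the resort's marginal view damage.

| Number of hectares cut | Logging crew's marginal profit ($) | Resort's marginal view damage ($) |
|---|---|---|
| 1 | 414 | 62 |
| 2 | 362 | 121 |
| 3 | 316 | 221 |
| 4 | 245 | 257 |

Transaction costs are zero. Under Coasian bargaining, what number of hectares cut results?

3

Bargaining reaches the level where marginal profit last exceeds marginal view damage.
That holds through level 3 (316 ≥ 221) but not at 4 (245 < 257).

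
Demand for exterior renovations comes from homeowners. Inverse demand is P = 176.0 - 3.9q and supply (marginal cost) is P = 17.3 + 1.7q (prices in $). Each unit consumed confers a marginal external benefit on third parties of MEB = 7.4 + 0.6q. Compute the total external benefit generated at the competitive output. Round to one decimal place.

Market equilibrium (private): 17.3 + 1.7q = 176.0 - 3.9q → q_m = 28.3393.
Total external benefit = ∫₀^{q_m} (7.4 + 0.6q) dq = 7.4×28.3393 + ½×0.6×28.3393² = 450.6456.

$450.6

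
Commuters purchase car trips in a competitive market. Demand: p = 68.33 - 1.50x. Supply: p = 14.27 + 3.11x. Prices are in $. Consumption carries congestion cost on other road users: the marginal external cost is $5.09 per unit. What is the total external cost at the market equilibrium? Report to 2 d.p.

Market equilibrium (private): 14.27 + 3.11x = 68.33 - 1.50x → x_m = 11.7267.
Total external cost = MEC × x_m = 5.09 × 11.7267 = 59.6889.

$59.69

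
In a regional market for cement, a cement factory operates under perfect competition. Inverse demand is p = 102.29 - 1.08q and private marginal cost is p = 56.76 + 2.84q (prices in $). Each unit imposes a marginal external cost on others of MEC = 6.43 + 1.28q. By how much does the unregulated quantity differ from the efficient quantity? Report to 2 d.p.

Market equilibrium (private): 56.76 + 2.84q = 102.29 - 1.08q → q_m = 11.6148.
Social marginal cost = private MC + MEC = 63.19 + 4.12q.
Set SMC = demand: 63.19 + 4.12q = 102.29 - 1.08q → q* = 7.5192.
Gap = |11.6148 − 7.5192| = 4.0956.

4.10 units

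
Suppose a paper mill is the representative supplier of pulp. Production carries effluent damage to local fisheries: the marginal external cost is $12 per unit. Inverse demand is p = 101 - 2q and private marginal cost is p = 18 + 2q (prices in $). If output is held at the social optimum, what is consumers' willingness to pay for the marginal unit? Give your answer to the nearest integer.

Social marginal cost = private MC + MEC = 30 + 2q.
Set SMC = demand: 30 + 2q = 101 - 2q → q* = 17.7500.
Consumer price on the demand curve at q*: 101 − 2×17.7500 = 65.5000.

P = $66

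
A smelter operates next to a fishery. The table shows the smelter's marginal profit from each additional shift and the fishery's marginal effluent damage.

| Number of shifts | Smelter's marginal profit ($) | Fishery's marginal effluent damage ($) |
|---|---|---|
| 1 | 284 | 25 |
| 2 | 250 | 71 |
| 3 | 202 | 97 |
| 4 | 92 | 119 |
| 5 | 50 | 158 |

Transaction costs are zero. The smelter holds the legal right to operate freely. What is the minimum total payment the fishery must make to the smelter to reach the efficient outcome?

Left alone the smelter would choose level 5 (marginal profit stays positive).
Efficient level: k* = 3 (marginal profit ≥ marginal effluent damage through 3).
The fishery must at least cover the smelter's forgone profit from cutting 5→3: 92 + 50 = 142.

$142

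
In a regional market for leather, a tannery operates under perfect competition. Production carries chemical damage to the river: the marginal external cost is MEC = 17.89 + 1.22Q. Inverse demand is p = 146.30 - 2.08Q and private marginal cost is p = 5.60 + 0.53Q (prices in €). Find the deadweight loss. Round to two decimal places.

DWL = €913.66

Market equilibrium (private): 5.60 + 0.53Q = 146.30 - 2.08Q → Q_m = 53.9080.
Social marginal cost = private MC + MEC = 23.49 + 1.75Q.
Set SMC = demand: 23.49 + 1.75Q = 146.30 - 2.08Q → Q* = 32.0653.
Between Q* and Q_m the wedge SMC − demand runs linearly from 0 to MEC(Q_m), so the loss is a triangle.
DWL = ½ × 21.8427 × 83.6578 = 913.6561.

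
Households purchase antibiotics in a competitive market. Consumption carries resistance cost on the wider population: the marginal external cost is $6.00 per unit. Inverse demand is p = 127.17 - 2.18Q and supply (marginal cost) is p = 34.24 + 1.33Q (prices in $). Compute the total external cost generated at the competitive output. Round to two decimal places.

$158.85

Market equilibrium (private): 34.24 + 1.33Q = 127.17 - 2.18Q → Q_m = 26.4758.
Total external cost = MEC × Q_m = 6.00 × 26.4758 = 158.8548.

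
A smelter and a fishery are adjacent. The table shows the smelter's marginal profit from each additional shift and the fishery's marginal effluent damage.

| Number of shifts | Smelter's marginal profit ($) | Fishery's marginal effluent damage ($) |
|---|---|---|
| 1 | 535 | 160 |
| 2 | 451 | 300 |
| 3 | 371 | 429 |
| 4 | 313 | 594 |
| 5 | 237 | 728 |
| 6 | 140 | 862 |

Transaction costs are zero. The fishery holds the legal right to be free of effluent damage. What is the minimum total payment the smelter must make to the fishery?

Efficient level: marginal profit ≥ marginal effluent damage through level 2, so k* = 2.
With the fishery holding the right, the smelter must at least compensate total damage at k*: 160 + 300 = 460.

$460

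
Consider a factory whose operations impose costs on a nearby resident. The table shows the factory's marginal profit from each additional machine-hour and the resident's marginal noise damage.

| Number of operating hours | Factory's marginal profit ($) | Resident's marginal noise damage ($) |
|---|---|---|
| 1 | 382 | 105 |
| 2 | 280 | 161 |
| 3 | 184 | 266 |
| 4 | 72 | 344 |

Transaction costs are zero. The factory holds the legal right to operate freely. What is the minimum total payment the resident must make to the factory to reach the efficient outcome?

Left alone the factory would choose level 4 (marginal profit stays positive).
Efficient level: k* = 2 (marginal profit ≥ marginal noise damage through 2).
The resident must at least cover the factory's forgone profit from cutting 4→2: 184 + 72 = 256.

$256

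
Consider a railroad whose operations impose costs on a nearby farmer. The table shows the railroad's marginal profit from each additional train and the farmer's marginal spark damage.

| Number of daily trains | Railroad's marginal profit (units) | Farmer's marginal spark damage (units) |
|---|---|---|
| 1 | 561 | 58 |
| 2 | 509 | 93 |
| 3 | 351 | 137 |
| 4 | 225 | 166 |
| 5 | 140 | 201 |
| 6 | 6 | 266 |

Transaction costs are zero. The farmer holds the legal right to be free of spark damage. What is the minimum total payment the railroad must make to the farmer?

454

Efficient level: marginal profit ≥ marginal spark damage through level 4, so k* = 4.
With the farmer holding the right, the railroad must at least compensate total damage at k*: 58 + 93 + 137 + 166 = 454.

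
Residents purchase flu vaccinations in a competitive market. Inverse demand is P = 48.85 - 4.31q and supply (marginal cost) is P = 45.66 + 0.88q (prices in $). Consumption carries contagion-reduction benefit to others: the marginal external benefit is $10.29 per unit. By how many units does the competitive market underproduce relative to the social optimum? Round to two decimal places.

1.98 units

Market equilibrium (private): 45.66 + 0.88q = 48.85 - 4.31q → q_m = 0.6146.
Social marginal benefit = demand + MEB = 59.14 - 4.31q.
Set SMB = MC: 59.14 - 4.31q = 45.66 + 0.88q → q* = 2.5973.
Gap = |0.6146 − 2.5973| = 1.9827.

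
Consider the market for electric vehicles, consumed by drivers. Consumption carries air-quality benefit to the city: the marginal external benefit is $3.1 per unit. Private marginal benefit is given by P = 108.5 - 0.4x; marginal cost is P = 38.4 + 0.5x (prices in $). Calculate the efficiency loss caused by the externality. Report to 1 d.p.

DWL = $5.3

Market equilibrium (private): 38.4 + 0.5x = 108.5 - 0.4x → x_m = 77.8889.
Social marginal benefit = demand + MEB = 111.6 - 0.4x.
Set SMB = MC: 111.6 - 0.4x = 38.4 + 0.5x → x* = 81.3333.
Between x* and x_m the wedge SMB − MC runs linearly from 0 to MEB(x_m), so the loss is a triangle.
DWL = ½ × 3.4444 × 3.1000 = 5.3388.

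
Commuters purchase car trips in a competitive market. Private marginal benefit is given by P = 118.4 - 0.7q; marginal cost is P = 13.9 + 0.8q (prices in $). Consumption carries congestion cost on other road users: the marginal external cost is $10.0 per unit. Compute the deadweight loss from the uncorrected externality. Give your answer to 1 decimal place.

DWL = $33.3

Market equilibrium (private): 13.9 + 0.8q = 118.4 - 0.7q → q_m = 69.6667.
Social marginal benefit = demand − MEC = 108.4 - 0.7q.
Set SMB = MC: 108.4 - 0.7q = 13.9 + 0.8q → q* = 63.0000.
Height of the DWL triangle at q_m is MC(q_m) − SMB(q_m) = MEC(q_m) = 10.0000.
DWL = ½ × 6.6667 × 10.0000 = 33.3335.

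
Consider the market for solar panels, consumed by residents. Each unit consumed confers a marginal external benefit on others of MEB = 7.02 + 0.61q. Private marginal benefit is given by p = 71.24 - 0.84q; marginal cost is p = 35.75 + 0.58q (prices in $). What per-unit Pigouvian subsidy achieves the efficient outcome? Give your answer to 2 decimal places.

Social marginal benefit = demand + MEB = 78.26 - 0.23q.
Set SMB = MC: 78.26 - 0.23q = 35.75 + 0.58q → q* = 52.4815.
The Pigouvian subsidy equals MEB at q*: 7.02 + 0.61×52.4815 = 39.0337.

subsidy = $39.03 per unit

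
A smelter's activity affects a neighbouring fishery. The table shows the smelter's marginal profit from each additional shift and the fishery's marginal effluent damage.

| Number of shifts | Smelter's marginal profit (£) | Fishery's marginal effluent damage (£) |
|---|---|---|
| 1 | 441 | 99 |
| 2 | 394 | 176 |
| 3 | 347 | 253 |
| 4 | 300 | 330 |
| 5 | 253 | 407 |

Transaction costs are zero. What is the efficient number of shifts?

3

Bargaining reaches the level where marginal profit last exceeds marginal effluent damage.
That holds through level 3 (347 ≥ 253) but not at 4 (300 < 330).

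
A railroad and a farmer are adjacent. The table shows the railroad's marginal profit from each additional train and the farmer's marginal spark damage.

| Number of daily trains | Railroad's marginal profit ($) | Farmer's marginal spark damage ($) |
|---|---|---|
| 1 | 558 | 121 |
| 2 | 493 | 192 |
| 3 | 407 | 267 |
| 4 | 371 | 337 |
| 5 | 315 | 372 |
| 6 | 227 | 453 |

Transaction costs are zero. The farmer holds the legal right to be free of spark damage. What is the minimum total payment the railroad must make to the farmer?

Efficient level: marginal profit ≥ marginal spark damage through level 4, so k* = 4.
With the farmer holding the right, the railroad must at least compensate total damage at k*: 121 + 192 + 267 + 337 = 917.

$917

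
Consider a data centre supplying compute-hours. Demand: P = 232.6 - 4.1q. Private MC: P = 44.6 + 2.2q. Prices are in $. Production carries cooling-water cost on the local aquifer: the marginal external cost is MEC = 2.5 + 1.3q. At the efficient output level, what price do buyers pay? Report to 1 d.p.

Social marginal cost = private MC + MEC = 47.1 + 3.5q.
Set SMC = demand: 47.1 + 3.5q = 232.6 - 4.1q → q* = 24.4079.
Consumer price on the demand curve at q*: 232.6 − 4.1×24.4079 = 132.5276.

P = $132.5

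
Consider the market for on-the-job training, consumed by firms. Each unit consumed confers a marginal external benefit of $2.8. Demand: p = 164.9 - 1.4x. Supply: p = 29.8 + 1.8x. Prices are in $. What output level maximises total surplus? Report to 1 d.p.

x* = 43.1

Social marginal benefit = demand + MEB = 167.7 - 1.4x.
Set SMB = MC: 167.7 - 1.4x = 29.8 + 1.8x → x* = 43.0938.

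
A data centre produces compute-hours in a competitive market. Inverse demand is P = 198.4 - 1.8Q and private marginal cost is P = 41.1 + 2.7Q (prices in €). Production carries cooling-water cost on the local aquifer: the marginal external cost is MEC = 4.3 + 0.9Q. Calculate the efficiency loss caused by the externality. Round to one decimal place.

Market equilibrium (private): 41.1 + 2.7Q = 198.4 - 1.8Q → Q_m = 34.9556.
Social marginal cost = private MC + MEC = 45.4 + 3.6Q.
Set SMC = demand: 45.4 + 3.6Q = 198.4 - 1.8Q → Q* = 28.3333.
The loss is the area between SMC and demand from Q* to Q_m; with linear curves that's a triangle of height MEC(Q_m).
DWL = ½ × 6.6223 × 35.7600 = 118.4067.

DWL = €118.4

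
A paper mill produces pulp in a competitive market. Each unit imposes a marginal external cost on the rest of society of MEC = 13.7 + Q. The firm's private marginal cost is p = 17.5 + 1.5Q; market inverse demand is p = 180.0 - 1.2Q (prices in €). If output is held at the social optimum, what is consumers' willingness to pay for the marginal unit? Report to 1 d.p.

Social marginal cost = private MC + MEC = 31.2 + 2.5Q.
Set SMC = demand: 31.2 + 2.5Q = 180.0 - 1.2Q → Q* = 40.2162.
Consumer price on the demand curve at Q*: 180.0 − 1.2×40.2162 = 131.7406.

P = €131.7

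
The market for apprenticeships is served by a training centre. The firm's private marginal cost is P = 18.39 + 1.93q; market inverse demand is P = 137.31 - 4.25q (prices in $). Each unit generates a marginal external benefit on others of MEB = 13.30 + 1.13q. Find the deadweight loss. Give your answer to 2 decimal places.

DWL = $121.59

Market equilibrium (private): 18.39 + 1.93q = 137.31 - 4.25q → q_m = 19.2427.
Social marginal cost = private MC − MEB = 5.09 + 0.80q.
Set SMC = demand: 5.09 + 0.80q = 137.31 - 4.25q → q* = 26.1822.
The welfare-loss triangle has base |q_m − q*| and height MEB(q_m) (the vertical gap between SMC and demand is zero at q* and MEB at q_m).
DWL = ½ × 6.9395 × 35.0443 = 121.5950.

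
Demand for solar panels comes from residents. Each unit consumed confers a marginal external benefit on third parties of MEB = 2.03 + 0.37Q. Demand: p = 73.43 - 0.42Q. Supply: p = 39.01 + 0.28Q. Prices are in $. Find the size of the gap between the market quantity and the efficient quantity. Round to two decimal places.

61.28 units

Market equilibrium (private): 39.01 + 0.28Q = 73.43 - 0.42Q → Q_m = 49.1714.
Social marginal benefit = demand + MEB = 75.46 - 0.05Q.
Set SMB = MC: 75.46 - 0.05Q = 39.01 + 0.28Q → Q* = 110.4545.
Gap = |49.1714 − 110.4545| = 61.2831.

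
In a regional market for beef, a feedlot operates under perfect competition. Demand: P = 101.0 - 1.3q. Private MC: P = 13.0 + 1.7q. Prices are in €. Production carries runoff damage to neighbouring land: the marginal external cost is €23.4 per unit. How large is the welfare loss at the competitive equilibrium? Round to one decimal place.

DWL = €91.3

Market equilibrium (private): 13.0 + 1.7q = 101.0 - 1.3q → q_m = 29.3333.
Social marginal cost = private MC + MEC = 36.4 + 1.7q.
Set SMC = demand: 36.4 + 1.7q = 101.0 - 1.3q → q* = 21.5333.
Height of the DWL triangle at q_m is SMC(q_m) − demand(q_m) = MEC(q_m) = 23.4000.
DWL = ½ × 7.8000 × 23.4000 = 91.2600.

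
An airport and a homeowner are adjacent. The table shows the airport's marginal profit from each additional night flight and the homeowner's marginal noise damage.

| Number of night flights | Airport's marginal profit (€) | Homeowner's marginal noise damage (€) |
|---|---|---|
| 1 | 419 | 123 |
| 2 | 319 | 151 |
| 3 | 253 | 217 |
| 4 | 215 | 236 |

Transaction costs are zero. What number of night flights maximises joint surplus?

Bargaining reaches the level where marginal profit last exceeds marginal noise damage.
That holds through level 3 (253 ≥ 217) but not at 4 (215 < 236).

3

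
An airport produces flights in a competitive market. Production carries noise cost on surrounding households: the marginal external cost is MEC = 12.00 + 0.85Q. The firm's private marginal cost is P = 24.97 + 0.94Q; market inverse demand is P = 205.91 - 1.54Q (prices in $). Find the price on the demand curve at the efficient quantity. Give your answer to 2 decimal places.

P = $127.78

Social marginal cost = private MC + MEC = 36.97 + 1.79Q.
Set SMC = demand: 36.97 + 1.79Q = 205.91 - 1.54Q → Q* = 50.7327.
Consumer price on the demand curve at Q*: 205.91 − 1.54×50.7327 = 127.7816.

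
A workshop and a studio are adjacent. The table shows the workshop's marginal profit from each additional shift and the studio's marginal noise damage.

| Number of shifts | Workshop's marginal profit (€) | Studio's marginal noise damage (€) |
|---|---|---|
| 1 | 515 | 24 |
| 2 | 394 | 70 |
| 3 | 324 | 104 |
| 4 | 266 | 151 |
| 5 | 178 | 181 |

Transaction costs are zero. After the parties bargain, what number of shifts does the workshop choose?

Bargaining reaches the level where marginal profit last exceeds marginal noise damage.
That holds through level 4 (266 ≥ 151) but not at 5 (178 < 181).

4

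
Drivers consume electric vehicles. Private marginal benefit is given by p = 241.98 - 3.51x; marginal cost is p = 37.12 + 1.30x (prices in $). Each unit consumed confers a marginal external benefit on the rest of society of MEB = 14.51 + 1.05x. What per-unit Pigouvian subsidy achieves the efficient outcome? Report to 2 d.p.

Social marginal benefit = demand + MEB = 256.49 - 2.46x.
Set SMB = MC: 256.49 - 2.46x = 37.12 + 1.30x → x* = 58.3431.
The Pigouvian subsidy equals MEB at x*: 14.51 + 1.05×58.3431 = 75.7703.

subsidy = $75.77 per unit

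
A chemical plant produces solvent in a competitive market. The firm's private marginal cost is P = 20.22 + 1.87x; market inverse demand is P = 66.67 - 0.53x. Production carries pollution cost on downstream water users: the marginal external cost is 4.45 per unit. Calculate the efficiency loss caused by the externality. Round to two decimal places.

Market equilibrium (private): 20.22 + 1.87x = 66.67 - 0.53x → x_m = 19.3542.
Social marginal cost = private MC + MEC = 24.67 + 1.87x.
Set SMC = demand: 24.67 + 1.87x = 66.67 - 0.53x → x* = 17.5000.
The welfare-loss triangle has base |x_m − x*| and height MEC(x_m) (the vertical gap between SMC and demand is zero at x* and MEC at x_m).
DWL = ½ × 1.8542 × 4.4500 = 4.1256.

DWL = 4.13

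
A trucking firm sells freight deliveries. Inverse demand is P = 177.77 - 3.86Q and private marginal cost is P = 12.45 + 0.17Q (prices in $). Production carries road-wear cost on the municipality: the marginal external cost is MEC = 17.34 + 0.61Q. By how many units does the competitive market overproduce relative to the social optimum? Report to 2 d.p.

Market equilibrium (private): 12.45 + 0.17Q = 177.77 - 3.86Q → Q_m = 41.0223.
Social marginal cost = private MC + MEC = 29.79 + 0.78Q.
Set SMC = demand: 29.79 + 0.78Q = 177.77 - 3.86Q → Q* = 31.8922.
Gap = |41.0223 − 31.8922| = 9.1301.

9.13 units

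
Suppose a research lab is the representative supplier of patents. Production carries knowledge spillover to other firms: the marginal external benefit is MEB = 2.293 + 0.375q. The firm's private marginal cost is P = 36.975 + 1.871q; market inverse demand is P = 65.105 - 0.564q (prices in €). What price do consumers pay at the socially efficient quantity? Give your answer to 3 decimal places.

P = €56.776

Social marginal cost = private MC − MEB = 34.682 + 1.496q.
Set SMC = demand: 34.682 + 1.496q = 65.105 - 0.564q → q* = 14.7684.
Consumer price on the demand curve at q*: 65.105 − 0.564×14.7684 = 56.7756.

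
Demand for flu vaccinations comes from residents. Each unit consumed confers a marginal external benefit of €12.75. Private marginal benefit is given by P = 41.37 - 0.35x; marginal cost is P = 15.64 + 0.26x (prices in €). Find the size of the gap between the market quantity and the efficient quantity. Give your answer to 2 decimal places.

Market equilibrium (private): 15.64 + 0.26x = 41.37 - 0.35x → x_m = 42.1803.
Social marginal benefit = demand + MEB = 54.12 - 0.35x.
Set SMB = MC: 54.12 - 0.35x = 15.64 + 0.26x → x* = 63.0820.
Gap = |42.1803 − 63.0820| = 20.9017.

20.90 units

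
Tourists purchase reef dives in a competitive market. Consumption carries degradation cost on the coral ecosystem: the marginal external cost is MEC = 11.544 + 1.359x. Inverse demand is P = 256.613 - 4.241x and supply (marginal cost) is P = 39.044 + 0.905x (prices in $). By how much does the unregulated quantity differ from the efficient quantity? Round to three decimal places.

10.607 units

Market equilibrium (private): 39.044 + 0.905x = 256.613 - 4.241x → x_m = 42.2792.
Social marginal benefit = demand − MEC = 245.069 - 5.600x.
Set SMB = MC: 245.069 - 5.600x = 39.044 + 0.905x → x* = 31.6718.
Gap = |42.2792 − 31.6718| = 10.6074.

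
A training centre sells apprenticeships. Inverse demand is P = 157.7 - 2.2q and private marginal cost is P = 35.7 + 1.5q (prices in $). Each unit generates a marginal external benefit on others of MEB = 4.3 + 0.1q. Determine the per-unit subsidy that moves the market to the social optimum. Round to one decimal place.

Social marginal cost = private MC − MEB = 31.4 + 1.4q.
Set SMC = demand: 31.4 + 1.4q = 157.7 - 2.2q → q* = 35.0833.
The Pigouvian subsidy equals MEB at q*: 4.3 + 0.1×35.0833 = 7.8083.

subsidy = $7.8 per unit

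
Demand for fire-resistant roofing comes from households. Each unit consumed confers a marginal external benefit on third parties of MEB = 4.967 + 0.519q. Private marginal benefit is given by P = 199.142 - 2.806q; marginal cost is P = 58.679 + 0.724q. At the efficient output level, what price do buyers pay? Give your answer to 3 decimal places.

Social marginal benefit = demand + MEB = 204.109 - 2.287q.
Set SMB = MC: 204.109 - 2.287q = 58.679 + 0.724q → q* = 48.2996.
Consumer price on the demand curve at q*: 199.142 − 2.806×48.2996 = 63.6133.

P = 63.613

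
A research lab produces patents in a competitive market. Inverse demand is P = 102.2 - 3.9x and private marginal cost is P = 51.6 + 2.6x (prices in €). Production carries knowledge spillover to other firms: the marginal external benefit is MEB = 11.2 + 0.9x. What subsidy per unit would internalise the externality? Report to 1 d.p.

subsidy = €21.1 per unit

Social marginal cost = private MC − MEB = 40.4 + 1.7x.
Set SMC = demand: 40.4 + 1.7x = 102.2 - 3.9x → x* = 11.0357.
The Pigouvian subsidy equals MEB at x*: 11.2 + 0.9×11.0357 = 21.1321.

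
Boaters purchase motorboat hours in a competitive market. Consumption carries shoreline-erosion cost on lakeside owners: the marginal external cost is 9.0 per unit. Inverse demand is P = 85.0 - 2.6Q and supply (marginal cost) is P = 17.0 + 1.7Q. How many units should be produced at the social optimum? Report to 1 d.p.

Q* = 13.7

Social marginal benefit = demand − MEC = 76.0 - 2.6Q.
Set SMB = MC: 76.0 - 2.6Q = 17.0 + 1.7Q → Q* = 13.7209.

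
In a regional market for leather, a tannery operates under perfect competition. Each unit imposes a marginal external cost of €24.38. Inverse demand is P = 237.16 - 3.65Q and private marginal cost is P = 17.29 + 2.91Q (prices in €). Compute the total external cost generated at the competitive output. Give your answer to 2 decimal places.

€817.14

Market equilibrium (private): 17.29 + 2.91Q = 237.16 - 3.65Q → Q_m = 33.5168.
Total external cost = MEC × Q_m = 24.38 × 33.5168 = 817.1396.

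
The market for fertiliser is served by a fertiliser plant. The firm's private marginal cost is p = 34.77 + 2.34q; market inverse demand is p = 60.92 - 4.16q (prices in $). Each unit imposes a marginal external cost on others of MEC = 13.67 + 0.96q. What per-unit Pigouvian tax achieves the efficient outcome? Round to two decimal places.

tax = $15.28 per unit

Social marginal cost = private MC + MEC = 48.44 + 3.30q.
Set SMC = demand: 48.44 + 3.30q = 60.92 - 4.16q → q* = 1.6729.
The Pigouvian tax equals MEC at q*: 13.67 + 0.96×1.6729 = 15.2760.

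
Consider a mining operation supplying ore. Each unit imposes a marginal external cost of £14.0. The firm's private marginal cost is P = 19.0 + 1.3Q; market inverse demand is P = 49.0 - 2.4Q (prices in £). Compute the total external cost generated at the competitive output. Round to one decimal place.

Market equilibrium (private): 19.0 + 1.3Q = 49.0 - 2.4Q → Q_m = 8.1081.
Total external cost = MEC × Q_m = 14.0 × 8.1081 = 113.5134.

£113.5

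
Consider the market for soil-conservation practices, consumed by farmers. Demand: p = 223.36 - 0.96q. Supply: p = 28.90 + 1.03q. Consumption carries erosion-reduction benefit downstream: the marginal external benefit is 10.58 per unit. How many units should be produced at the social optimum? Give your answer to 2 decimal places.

Social marginal benefit = demand + MEB = 233.94 - 0.96q.
Set SMB = MC: 233.94 - 0.96q = 28.90 + 1.03q → q* = 103.0352.

q* = 103.04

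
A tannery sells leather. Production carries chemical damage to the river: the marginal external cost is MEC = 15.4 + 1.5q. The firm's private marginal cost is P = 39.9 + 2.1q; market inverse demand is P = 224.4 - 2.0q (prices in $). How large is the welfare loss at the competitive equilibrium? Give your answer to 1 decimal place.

DWL = $613.6

Market equilibrium (private): 39.9 + 2.1q = 224.4 - 2.0q → q_m = 45.0000.
Social marginal cost = private MC + MEC = 55.3 + 3.6q.
Set SMC = demand: 55.3 + 3.6q = 224.4 - 2.0q → q* = 30.1964.
The loss is the area between SMC and demand from q* to q_m; with linear curves that's a triangle of height MEC(q_m).
DWL = ½ × 14.8036 × 82.9000 = 613.6092.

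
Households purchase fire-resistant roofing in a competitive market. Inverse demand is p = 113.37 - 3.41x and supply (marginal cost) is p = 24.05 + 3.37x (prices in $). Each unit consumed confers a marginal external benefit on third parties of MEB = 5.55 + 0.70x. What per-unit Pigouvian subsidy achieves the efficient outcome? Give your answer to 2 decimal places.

Social marginal benefit = demand + MEB = 118.92 - 2.71x.
Set SMB = MC: 118.92 - 2.71x = 24.05 + 3.37x → x* = 15.6036.
The Pigouvian subsidy equals MEB at x*: 5.55 + 0.70×15.6036 = 16.4725.

subsidy = $16.47 per unit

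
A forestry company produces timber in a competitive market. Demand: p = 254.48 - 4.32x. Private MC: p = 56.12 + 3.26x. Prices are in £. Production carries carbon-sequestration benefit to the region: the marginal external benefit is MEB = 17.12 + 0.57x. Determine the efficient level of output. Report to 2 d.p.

x* = 30.74

Social marginal cost = private MC − MEB = 39.00 + 2.69x.
Set SMC = demand: 39.00 + 2.69x = 254.48 - 4.32x → x* = 30.7389.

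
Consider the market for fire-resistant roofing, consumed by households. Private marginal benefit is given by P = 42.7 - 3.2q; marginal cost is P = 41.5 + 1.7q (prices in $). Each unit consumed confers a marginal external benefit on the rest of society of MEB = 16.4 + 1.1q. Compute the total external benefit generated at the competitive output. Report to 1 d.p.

Market equilibrium (private): 41.5 + 1.7q = 42.7 - 3.2q → q_m = 0.2449.
Total external benefit = ∫₀^{q_m} (16.4 + 1.1q) dq = 16.4×0.2449 + ½×1.1×0.2449² = 4.0493.

$4.0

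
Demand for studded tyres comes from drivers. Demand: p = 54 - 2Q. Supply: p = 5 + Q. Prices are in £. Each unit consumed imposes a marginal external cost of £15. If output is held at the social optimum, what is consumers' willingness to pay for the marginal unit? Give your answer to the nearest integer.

P = £31

Social marginal benefit = demand − MEC = 39 - 2Q.
Set SMB = MC: 39 - 2Q = 5 + Q → Q* = 11.3333.
Consumer price on the demand curve at Q*: 54 − 2×11.3333 = 31.3334.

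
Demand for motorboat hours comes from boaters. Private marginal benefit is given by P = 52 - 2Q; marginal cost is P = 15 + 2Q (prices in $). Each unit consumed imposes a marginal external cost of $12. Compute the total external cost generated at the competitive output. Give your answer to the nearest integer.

Market equilibrium (private): 15 + 2Q = 52 - 2Q → Q_m = 9.2500.
Total external cost = MEC × Q_m = 12 × 9.2500 = 111.0000.

$111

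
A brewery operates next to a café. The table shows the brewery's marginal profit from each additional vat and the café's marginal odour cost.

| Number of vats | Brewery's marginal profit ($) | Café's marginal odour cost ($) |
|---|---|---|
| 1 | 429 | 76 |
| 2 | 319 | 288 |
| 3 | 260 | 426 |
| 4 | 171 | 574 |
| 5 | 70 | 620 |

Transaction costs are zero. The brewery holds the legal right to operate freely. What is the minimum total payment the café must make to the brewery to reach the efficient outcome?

Left alone the brewery would choose level 5 (marginal profit stays positive).
Efficient level: k* = 2 (marginal profit ≥ marginal odour cost through 2).
The café must at least cover the brewery's forgone profit from cutting 5→2: 260 + 171 + 70 = 501.

$501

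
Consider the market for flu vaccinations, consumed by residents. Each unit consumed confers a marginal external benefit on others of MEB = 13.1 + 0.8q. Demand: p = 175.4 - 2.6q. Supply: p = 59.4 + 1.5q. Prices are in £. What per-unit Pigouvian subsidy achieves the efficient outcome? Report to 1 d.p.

subsidy = £44.4 per unit

Social marginal benefit = demand + MEB = 188.5 - 1.8q.
Set SMB = MC: 188.5 - 1.8q = 59.4 + 1.5q → q* = 39.1212.
The Pigouvian subsidy equals MEB at q*: 13.1 + 0.8×39.1212 = 44.3970.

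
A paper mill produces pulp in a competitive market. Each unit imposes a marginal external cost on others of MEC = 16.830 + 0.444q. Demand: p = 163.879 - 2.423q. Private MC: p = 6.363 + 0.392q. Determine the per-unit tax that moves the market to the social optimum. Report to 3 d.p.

tax = 35.997 per unit

Social marginal cost = private MC + MEC = 23.193 + 0.836q.
Set SMC = demand: 23.193 + 0.836q = 163.879 - 2.423q → q* = 43.1685.
The Pigouvian tax equals MEC at q*: 16.830 + 0.444×43.1685 = 35.9968.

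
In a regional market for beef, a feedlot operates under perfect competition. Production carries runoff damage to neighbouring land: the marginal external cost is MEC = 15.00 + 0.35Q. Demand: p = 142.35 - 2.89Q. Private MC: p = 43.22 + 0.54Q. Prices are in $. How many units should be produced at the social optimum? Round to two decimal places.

Social marginal cost = private MC + MEC = 58.22 + 0.89Q.
Set SMC = demand: 58.22 + 0.89Q = 142.35 - 2.89Q → Q* = 22.2566.

Q* = 22.26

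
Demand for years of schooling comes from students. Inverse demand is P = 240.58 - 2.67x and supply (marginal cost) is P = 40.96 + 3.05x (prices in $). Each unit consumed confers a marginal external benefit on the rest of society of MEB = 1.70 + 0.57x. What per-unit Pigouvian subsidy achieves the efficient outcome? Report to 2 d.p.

subsidy = $23.98 per unit

Social marginal benefit = demand + MEB = 242.28 - 2.10x.
Set SMB = MC: 242.28 - 2.10x = 40.96 + 3.05x → x* = 39.0913.
The Pigouvian subsidy equals MEB at x*: 1.70 + 0.57×39.0913 = 23.9820.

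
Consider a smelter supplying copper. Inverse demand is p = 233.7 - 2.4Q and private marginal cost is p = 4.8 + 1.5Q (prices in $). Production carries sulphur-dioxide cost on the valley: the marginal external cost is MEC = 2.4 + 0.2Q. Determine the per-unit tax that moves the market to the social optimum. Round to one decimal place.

Social marginal cost = private MC + MEC = 7.2 + 1.7Q.
Set SMC = demand: 7.2 + 1.7Q = 233.7 - 2.4Q → Q* = 55.2439.
The Pigouvian tax equals MEC at Q*: 2.4 + 0.2×55.2439 = 13.4488.

tax = $13.4 per unit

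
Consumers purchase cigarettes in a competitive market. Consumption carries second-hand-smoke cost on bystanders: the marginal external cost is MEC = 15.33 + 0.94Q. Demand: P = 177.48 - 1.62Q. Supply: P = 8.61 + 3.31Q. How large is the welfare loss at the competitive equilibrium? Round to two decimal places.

DWL = 192.41

Market equilibrium (private): 8.61 + 3.31Q = 177.48 - 1.62Q → Q_m = 34.2535.
Social marginal benefit = demand − MEC = 162.15 - 2.56Q.
Set SMB = MC: 162.15 - 2.56Q = 8.61 + 3.31Q → Q* = 26.1567.
The loss is the area between SMB and MC from Q* to Q_m; with linear curves that's a triangle of height MEC(Q_m).
DWL = ½ × 8.0968 × 47.5283 = 192.4136.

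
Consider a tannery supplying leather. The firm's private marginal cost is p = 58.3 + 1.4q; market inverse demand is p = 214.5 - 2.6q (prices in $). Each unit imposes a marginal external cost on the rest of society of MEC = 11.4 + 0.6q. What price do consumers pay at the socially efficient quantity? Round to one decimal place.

P = $132.7

Social marginal cost = private MC + MEC = 69.7 + 2.0q.
Set SMC = demand: 69.7 + 2.0q = 214.5 - 2.6q → q* = 31.4783.
Consumer price on the demand curve at q*: 214.5 − 2.6×31.4783 = 132.6564.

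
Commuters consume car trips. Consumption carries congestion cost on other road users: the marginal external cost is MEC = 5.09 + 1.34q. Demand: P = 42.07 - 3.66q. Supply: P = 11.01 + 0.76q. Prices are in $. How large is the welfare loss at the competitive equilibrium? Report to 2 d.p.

Market equilibrium (private): 11.01 + 0.76q = 42.07 - 3.66q → q_m = 7.0271.
Social marginal benefit = demand − MEC = 36.98 - 5.00q.
Set SMB = MC: 36.98 - 5.00q = 11.01 + 0.76q → q* = 4.5087.
The welfare-loss triangle has base |q_m − q*| and height MEC(q_m) (the vertical gap between SMB and MC is zero at q* and MEC at q_m).
DWL = ½ × 2.5184 × 14.5064 = 18.2665.

DWL = $18.27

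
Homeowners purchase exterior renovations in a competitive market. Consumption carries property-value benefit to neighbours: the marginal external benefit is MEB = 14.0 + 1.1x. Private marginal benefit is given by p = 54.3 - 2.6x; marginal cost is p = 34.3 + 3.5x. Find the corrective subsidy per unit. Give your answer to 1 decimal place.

Social marginal benefit = demand + MEB = 68.3 - 1.5x.
Set SMB = MC: 68.3 - 1.5x = 34.3 + 3.5x → x* = 6.8000.
The Pigouvian subsidy equals MEB at x*: 14.0 + 1.1×6.8000 = 21.4800.

subsidy = 21.5 per unit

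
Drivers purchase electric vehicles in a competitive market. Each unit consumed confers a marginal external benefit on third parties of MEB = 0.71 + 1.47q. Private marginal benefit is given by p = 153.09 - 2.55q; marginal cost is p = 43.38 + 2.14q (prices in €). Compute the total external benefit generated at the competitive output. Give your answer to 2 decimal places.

€418.80

Market equilibrium (private): 43.38 + 2.14q = 153.09 - 2.55q → q_m = 23.3923.
Total external benefit = ∫₀^{q_m} (0.71 + 1.47q) dq = 0.71×23.3923 + ½×1.47×23.3923² = 418.8003.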